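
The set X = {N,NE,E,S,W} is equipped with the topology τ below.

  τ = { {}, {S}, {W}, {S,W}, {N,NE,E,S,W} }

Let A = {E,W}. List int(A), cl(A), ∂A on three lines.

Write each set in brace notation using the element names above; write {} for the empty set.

int(A) = {W}
cl(A)  = {N,NE,E,W}
∂A     = {N,NE,E}

open subsets of A: {}, {W}; so int(A) = {W}
closure: X∖int(X∖A) = X∖{S} = {N,NE,E,W}
∂A = {N,NE,E,W} minus {W} = {N,NE,E}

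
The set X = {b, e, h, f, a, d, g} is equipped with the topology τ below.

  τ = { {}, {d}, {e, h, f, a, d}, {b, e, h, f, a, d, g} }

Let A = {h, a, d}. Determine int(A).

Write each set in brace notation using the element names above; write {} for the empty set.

U open, U⊆A: {}, {d}. int(A) = ⋃ = {d}

{d}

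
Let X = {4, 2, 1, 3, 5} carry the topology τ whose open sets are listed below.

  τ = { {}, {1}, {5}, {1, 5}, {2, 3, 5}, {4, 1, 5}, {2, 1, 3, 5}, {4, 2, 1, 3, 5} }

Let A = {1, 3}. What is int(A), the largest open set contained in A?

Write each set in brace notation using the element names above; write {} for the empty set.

{1}

interior: largest open inside A is {1} (from {}, {1})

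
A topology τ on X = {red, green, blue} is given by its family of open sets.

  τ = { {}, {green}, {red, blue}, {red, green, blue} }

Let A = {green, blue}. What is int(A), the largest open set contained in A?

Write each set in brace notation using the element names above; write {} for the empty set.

{green}

U open, U⊆A: {}, {green}. int(A) = ⋃ = {green}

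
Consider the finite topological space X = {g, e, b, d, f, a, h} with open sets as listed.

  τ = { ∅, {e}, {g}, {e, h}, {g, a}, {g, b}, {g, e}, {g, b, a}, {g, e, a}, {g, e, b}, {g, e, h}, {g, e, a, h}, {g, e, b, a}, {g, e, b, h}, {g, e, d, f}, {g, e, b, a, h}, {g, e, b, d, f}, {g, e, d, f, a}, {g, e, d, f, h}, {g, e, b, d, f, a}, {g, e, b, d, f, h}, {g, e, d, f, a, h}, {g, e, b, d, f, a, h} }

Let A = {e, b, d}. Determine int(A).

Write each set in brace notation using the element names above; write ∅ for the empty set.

opens ⊆ A: ∅, {e}; union → int = {e}

{e}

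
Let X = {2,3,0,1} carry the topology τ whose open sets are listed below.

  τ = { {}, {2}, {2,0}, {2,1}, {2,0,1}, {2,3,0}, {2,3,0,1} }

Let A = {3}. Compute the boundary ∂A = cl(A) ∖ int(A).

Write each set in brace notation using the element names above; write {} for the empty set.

interior: largest open inside A is {} (from {})
cl via duality: int({2,0,1}) = {2,0,1}, so X∖{2,0,1} = {3}
cl∖int = {3}

{3}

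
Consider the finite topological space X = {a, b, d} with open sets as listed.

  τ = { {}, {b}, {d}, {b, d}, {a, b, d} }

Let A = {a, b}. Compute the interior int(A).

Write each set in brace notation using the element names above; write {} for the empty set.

opens ⊆ A: {}, {b}; union → int = {b}

{b}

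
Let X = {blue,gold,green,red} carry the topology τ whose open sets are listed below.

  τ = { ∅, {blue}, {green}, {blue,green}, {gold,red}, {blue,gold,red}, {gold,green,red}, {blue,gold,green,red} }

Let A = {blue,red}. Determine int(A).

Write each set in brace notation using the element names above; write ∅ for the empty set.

interior: largest open inside A is {blue} (from ∅, {blue})

{blue}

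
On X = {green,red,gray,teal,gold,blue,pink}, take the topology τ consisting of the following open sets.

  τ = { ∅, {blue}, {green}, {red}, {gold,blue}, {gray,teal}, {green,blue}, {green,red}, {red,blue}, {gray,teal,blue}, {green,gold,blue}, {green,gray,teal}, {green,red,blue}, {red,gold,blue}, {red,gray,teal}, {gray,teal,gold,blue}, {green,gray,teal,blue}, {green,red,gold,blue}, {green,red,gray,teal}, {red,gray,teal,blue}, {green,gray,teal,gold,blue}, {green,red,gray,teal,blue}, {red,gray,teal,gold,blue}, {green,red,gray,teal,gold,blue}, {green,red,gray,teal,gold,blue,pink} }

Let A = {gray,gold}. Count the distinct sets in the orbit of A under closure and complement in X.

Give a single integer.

10

X∖A={green,red,teal,blue,pink}, int(X∖A)={green,red,blue}, hence cl(A)={gray,teal,gold,pink}
Orbit (k=closure, c=complement):
  1. A     = {gray,gold}
  2. kA    = {gray,teal,gold,pink}
  3. cA    = {green,red,teal,blue,pink}
  4. ckA   = {green,red,blue}
  5. kcA   = {green,red,gray,teal,gold,blue,pink}
  6. kckA  = {green,red,gold,blue,pink}
  7. ckcA  = ∅
  8. ckckA = {gray,teal}
  9. kckckA = {gray,teal,pink}
  10. ckckckA = {green,red,gold,blue}
(closed under both — stop)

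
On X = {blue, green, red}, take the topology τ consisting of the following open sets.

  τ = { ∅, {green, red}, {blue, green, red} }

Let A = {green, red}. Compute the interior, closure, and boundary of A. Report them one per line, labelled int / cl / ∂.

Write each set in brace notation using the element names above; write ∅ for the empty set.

int(A) = {green, red}
cl(A)  = {blue, green, red}
∂A     = {blue}

interior: largest open inside A is {green, red} (from ∅, {green, red})
cl via duality: int({blue}) = ∅, so X∖∅ = {blue, green, red}
cl∖int = {blue}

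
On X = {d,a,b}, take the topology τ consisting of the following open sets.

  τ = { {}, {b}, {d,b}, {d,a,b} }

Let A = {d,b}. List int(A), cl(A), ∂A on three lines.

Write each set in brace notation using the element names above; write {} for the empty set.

int(A) = {d,b}
cl(A)  = {d,a,b}
∂A     = {a}

opens ⊆ A: {}, {b}, {d,b}; union → int = {d,b}
complement {a}; its interior {}; cl(A) = X∖{} = {d,a,b}
boundary = {d,a,b} ∖ {d,b} = {a}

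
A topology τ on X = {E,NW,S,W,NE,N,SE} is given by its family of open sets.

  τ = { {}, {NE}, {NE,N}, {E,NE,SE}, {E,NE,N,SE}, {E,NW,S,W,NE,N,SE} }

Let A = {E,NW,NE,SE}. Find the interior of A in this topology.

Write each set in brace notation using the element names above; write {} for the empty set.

{E,NE,SE}

interior: largest open inside A is {E,NE,SE} (from {}, {NE}, {E,NE,SE})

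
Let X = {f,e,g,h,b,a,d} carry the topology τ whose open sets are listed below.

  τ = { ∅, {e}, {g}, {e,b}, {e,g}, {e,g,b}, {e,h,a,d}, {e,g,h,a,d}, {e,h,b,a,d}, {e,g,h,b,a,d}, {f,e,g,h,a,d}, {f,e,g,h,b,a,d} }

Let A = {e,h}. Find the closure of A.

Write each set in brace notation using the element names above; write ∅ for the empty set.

{f,e,h,b,a,d}

cl via duality: int({f,g,b,a,d}) = {g}, so X∖{g} = {f,e,h,b,a,d}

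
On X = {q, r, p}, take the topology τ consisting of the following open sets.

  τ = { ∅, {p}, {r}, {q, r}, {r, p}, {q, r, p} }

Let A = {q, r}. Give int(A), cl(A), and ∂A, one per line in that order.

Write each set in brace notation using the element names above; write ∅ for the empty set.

U open, U⊆A: ∅, {r}, {q, r}. int(A) = ⋃ = {q, r}
X∖A={p}, int(X∖A)={p}, hence cl(A)={q, r}
∂A: remove int from cl → ∅

int(A) = {q, r}
cl(A)  = {q, r}
∂A     = ∅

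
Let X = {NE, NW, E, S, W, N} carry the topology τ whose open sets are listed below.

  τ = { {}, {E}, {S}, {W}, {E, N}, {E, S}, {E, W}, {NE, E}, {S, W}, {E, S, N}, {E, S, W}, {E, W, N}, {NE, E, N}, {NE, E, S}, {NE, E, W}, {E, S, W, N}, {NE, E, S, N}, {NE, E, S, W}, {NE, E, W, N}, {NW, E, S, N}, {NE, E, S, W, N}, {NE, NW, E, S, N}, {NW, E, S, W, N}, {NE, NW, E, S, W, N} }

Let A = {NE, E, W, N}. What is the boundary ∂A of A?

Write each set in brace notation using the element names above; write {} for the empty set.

interior: largest open inside A is {NE, E, W, N} (from {}, {E}, {W}, {NE, E}, {E, W}, {E, N}, {NE, E, W}, {E, W, N}, {NE, E, N}, {NE, E, W, N})
cl via duality: int({NW, S}) = {S}, so X∖{S} = {NE, NW, E, W, N}
cl∖int = {NW}

{NW}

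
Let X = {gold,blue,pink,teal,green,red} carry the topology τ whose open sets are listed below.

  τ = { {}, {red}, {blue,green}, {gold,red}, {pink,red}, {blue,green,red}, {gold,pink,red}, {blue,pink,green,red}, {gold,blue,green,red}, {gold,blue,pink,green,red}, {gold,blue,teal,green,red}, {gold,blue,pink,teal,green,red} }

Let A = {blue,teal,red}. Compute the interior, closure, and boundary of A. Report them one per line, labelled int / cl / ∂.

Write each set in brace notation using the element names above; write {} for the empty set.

int(A) = {red}
cl(A)  = {gold,blue,pink,teal,green,red}
∂A     = {gold,blue,pink,teal,green}

U open, U⊆A: {}, {red}. int(A) = ⋃ = {red}
X∖A={gold,pink,green}, int(X∖A)={}, hence cl(A)={gold,blue,pink,teal,green,red}
∂A: remove int from cl → {gold,blue,pink,teal,green}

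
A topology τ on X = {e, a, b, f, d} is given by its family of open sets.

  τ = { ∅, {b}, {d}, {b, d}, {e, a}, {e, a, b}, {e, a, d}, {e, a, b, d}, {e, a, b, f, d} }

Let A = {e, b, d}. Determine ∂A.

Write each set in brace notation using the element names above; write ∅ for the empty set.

{e, a, f}

opens ⊆ A: ∅, {b}, {d}, {b, d}; union → int = {b, d}
complement {a, f}; its interior ∅; cl(A) = X∖∅ = {e, a, b, f, d}
boundary = {e, a, b, f, d} ∖ {b, d} = {e, a, f}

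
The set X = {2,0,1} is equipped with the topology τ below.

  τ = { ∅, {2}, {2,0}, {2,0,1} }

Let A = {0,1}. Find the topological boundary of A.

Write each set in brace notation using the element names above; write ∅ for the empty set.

{0,1}

U open, U⊆A: ∅. int(A) = ⋃ = ∅
X∖A={2}, int(X∖A)={2}, hence cl(A)={0,1}
∂A: remove int from cl → {0,1}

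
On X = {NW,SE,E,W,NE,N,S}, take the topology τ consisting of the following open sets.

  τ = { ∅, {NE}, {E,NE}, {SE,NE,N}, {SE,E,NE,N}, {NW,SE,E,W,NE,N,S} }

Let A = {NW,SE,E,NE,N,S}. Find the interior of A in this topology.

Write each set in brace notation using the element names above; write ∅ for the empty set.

opens ⊆ A: ∅, {NE}, {E,NE}, {SE,NE,N}, {SE,E,NE,N}; union → int = {SE,E,NE,N}

{SE,E,NE,N}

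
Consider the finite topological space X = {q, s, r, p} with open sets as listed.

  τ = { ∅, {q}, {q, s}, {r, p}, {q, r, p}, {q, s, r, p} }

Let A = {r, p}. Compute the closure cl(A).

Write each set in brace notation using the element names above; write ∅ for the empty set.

X∖A={q, s}, int(X∖A)={q, s}, hence cl(A)={r, p}

{r, p}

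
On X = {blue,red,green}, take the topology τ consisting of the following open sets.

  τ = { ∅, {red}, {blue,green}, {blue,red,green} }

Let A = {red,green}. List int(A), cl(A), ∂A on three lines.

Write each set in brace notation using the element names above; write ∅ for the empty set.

int(A) = {red}
cl(A)  = {blue,red,green}
∂A     = {blue,green}

open subsets of A: ∅, {red}; so int(A) = {red}
closure: X∖int(X∖A) = X∖∅ = {blue,red,green}
∂A = {blue,red,green} minus {red} = {blue,green}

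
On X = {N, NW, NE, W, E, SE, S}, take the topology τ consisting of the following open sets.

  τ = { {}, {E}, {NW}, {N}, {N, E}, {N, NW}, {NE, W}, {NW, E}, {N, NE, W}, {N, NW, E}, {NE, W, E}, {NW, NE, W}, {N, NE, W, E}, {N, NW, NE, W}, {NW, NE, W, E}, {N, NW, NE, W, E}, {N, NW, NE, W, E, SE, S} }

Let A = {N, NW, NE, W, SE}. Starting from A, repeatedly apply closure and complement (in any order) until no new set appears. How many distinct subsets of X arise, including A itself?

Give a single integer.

cl via duality: int({E, S}) = {E}, so X∖{E} = {N, NW, NE, W, SE, S}
Write k for closure, c for complement:
  1. A     = {N, NW, NE, W, SE}
  2. kA    = {N, NW, NE, W, SE, S}
  3. cA    = {E, S}
  4. ckA   = {E}
  5. kcA   = {E, SE, S}
  6. ckcA  = {N, NW, NE, W}
applying k or c yields no new set

6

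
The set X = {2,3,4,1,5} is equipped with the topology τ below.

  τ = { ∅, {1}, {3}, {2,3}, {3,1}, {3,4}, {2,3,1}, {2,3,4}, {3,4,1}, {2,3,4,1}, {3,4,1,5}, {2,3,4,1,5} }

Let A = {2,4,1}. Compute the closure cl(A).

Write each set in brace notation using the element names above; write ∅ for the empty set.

closure: X∖int(X∖A) = X∖{3} = {2,4,1,5}

{2,4,1,5}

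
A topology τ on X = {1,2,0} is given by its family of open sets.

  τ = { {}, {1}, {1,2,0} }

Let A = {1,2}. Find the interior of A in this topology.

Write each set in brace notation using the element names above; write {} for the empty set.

opens ⊆ A: {}, {1}; union → int = {1}

{1}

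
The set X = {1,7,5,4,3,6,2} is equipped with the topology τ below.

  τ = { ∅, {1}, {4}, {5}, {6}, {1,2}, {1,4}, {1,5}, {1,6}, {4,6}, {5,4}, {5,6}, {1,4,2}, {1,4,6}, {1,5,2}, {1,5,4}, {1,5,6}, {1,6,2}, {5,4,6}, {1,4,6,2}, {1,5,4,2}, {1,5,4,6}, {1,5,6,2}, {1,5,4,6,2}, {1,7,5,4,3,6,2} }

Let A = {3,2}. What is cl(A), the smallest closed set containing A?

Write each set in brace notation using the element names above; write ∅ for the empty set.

complement {1,7,5,4,6}; its interior {1,5,4,6}; cl(A) = X∖{1,5,4,6} = {7,3,2}

{7,3,2}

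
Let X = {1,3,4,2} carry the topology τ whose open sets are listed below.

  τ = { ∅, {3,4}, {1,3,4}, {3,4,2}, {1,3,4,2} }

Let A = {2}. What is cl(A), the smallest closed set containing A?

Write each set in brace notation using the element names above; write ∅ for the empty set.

X∖A={1,3,4}, int(X∖A)={1,3,4}, hence cl(A)={2}

{2}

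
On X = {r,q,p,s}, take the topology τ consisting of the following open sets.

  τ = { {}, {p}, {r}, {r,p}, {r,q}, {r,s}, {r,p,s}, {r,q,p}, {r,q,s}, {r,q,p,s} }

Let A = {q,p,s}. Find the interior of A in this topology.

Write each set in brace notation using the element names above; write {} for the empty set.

U open, U⊆A: {}, {p}. int(A) = ⋃ = {p}

{p}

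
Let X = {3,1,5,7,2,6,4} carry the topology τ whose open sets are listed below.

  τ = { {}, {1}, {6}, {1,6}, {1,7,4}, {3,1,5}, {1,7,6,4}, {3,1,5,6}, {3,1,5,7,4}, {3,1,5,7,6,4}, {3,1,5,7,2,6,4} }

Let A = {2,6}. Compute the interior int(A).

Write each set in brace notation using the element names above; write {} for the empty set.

interior: largest open inside A is {6} (from {}, {6})

{6}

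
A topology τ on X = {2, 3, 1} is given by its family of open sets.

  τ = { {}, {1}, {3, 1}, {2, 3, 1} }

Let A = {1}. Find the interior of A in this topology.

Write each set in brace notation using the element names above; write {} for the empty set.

{1}

open subsets of A: {}, {1}; so int(A) = {1}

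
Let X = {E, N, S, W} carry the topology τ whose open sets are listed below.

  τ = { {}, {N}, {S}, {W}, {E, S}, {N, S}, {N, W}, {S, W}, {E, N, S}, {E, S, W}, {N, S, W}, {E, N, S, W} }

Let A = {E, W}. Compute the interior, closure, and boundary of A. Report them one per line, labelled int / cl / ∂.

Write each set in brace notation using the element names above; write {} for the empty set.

opens ⊆ A: {}, {W}; union → int = {W}
complement {N, S}; its interior {N, S}; cl(A) = X∖{N, S} = {E, W}
boundary = {E, W} ∖ {W} = {E}

int(A) = {W}
cl(A)  = {E, W}
∂A     = {E}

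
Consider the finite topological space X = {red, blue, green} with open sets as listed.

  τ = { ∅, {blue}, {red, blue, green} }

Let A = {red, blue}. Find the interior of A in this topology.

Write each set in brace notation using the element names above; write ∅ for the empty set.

open subsets of A: ∅, {blue}; so int(A) = {blue}

{blue}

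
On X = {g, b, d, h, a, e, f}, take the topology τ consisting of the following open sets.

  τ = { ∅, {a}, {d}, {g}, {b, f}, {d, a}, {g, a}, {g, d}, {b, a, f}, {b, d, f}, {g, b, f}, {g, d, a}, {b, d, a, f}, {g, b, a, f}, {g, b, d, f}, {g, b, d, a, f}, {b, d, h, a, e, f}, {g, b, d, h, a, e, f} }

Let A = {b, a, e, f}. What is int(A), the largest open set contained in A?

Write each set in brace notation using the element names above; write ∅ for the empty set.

{b, a, f}

opens ⊆ A: ∅, {a}, {b, f}, {b, a, f}; union → int = {b, a, f}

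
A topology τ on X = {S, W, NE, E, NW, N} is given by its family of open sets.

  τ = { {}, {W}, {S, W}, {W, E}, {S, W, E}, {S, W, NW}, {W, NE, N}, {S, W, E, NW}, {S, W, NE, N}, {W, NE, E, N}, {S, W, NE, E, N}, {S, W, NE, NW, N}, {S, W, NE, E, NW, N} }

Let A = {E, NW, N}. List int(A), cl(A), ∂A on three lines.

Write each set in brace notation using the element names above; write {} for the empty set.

int(A) = {}
cl(A)  = {NE, E, NW, N}
∂A     = {NE, E, NW, N}

interior: largest open inside A is {} (from {})
cl via duality: int({S, W, NE}) = {S, W}, so X∖{S, W} = {NE, E, NW, N}
cl∖int = {NE, E, NW, N}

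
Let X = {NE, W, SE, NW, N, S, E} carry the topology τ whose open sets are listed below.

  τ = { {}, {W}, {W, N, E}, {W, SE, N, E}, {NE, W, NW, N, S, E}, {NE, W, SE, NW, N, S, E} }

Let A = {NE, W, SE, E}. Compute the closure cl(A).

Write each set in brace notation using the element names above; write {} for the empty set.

closure: X∖int(X∖A) = X∖{} = {NE, W, SE, NW, N, S, E}

{NE, W, SE, NW, N, S, E}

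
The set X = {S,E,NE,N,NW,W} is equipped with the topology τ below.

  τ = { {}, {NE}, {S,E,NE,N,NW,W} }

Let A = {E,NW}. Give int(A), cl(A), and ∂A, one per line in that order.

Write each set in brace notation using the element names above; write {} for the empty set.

int(A) = {}
cl(A)  = {S,E,N,NW,W}
∂A     = {S,E,N,NW,W}

U open, U⊆A: {}. int(A) = ⋃ = {}
X∖A={S,NE,N,W}, int(X∖A)={NE}, hence cl(A)={S,E,N,NW,W}
∂A: remove int from cl → {S,E,N,NW,W}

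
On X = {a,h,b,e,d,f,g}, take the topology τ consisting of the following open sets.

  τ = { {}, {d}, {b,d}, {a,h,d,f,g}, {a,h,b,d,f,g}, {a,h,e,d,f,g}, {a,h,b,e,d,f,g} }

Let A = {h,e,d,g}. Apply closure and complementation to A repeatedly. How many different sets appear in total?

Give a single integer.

X∖A={a,b,f}, int(X∖A)={}, hence cl(A)={a,h,b,e,d,f,g}
Orbit (k=closure, c=complement):
  1. A     = {h,e,d,g}
  2. kA    = {a,h,b,e,d,f,g}
  3. cA    = {a,b,f}
  4. ckA   = {}
  5. kcA   = {a,h,b,e,f,g}
  6. ckcA  = {d}
(closed under both — stop)

6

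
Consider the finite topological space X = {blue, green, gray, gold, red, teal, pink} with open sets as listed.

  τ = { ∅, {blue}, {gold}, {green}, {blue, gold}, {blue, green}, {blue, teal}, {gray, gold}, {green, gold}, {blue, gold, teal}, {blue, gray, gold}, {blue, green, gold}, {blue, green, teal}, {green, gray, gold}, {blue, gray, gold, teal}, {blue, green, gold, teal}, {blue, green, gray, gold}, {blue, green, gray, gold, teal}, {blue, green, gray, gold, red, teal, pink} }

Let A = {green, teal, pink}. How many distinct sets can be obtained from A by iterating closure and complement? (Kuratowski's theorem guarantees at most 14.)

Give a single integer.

cl via duality: int({blue, gray, gold, red}) = {blue, gray, gold}, so X∖{blue, gray, gold} = {green, red, teal, pink}
Write k for closure, c for complement:
  1. A     = {green, teal, pink}
  2. kA    = {green, red, teal, pink}
  3. cA    = {blue, gray, gold, red}
  4. ckA   = {blue, gray, gold}
  5. kcA   = {blue, gray, gold, red, teal, pink}
  6. ckcA  = {green}
  7. kckcA = {green, red, pink}
  8. ckckcA = {blue, gray, gold, teal}
applying k or c yields no new set

8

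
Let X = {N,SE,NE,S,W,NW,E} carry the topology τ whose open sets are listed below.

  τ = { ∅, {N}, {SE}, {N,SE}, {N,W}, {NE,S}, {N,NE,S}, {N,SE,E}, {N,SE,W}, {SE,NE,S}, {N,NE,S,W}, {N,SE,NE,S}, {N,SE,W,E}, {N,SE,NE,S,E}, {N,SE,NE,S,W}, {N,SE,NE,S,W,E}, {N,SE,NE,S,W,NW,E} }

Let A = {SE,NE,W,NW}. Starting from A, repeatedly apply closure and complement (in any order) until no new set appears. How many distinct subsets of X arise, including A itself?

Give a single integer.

12

X∖A={N,S,E}, int(X∖A)={N}, hence cl(A)={SE,NE,S,W,NW,E}
Orbit (k=closure, c=complement):
  1. A     = {SE,NE,W,NW}
  2. kA    = {SE,NE,S,W,NW,E}
  3. cA    = {N,S,E}
  4. ckA   = {N}
  5. kcA   = {N,NE,S,W,NW,E}
  6. kckA  = {N,W,NW,E}
  7. ckcA  = {SE}
  8. ckckA = {SE,NE,S}
  9. kckcA = {SE,NW,E}
  10. kckckA = {SE,NE,S,NW,E}
  11. ckckcA = {N,NE,S,W}
  12. ckckckA = {N,W}
(closed under both — stop)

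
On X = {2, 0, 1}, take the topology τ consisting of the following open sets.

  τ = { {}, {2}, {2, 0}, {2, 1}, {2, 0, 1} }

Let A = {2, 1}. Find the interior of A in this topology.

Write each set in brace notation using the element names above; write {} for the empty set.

{2, 1}

U open, U⊆A: {}, {2}, {2, 1}. int(A) = ⋃ = {2, 1}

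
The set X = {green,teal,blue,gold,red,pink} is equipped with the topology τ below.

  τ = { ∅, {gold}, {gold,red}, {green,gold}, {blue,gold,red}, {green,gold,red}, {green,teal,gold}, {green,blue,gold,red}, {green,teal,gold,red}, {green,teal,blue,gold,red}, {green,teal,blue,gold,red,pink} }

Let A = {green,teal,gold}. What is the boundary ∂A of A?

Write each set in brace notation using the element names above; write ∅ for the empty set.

{blue,red,pink}

U open, U⊆A: ∅, {gold}, {green,gold}, {green,teal,gold}. int(A) = ⋃ = {green,teal,gold}
X∖A={blue,red,pink}, int(X∖A)=∅, hence cl(A)={green,teal,blue,gold,red,pink}
∂A: remove int from cl → {blue,red,pink}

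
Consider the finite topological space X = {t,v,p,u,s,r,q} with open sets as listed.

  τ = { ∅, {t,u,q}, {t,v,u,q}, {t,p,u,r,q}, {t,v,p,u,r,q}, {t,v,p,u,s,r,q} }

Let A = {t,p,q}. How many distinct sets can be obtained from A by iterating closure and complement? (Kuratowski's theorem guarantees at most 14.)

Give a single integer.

cl via duality: int({v,u,s,r}) = ∅, so X∖∅ = {t,v,p,u,s,r,q}
Write k for closure, c for complement:
  1. A     = {t,p,q}
  2. kA    = {t,v,p,u,s,r,q}
  3. cA    = {v,u,s,r}
  4. ckA   = ∅
applying k or c yields no new set

4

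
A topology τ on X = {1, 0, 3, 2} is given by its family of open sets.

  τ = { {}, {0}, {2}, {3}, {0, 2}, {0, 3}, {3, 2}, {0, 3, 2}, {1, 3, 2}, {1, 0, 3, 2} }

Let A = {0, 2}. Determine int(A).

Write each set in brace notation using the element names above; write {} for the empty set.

opens ⊆ A: {}, {0}, {2}, {0, 2}; union → int = {0, 2}

{0, 2}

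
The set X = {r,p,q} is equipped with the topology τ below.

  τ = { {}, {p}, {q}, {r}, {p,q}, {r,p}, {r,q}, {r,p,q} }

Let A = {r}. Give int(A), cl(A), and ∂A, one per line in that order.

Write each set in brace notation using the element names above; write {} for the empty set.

opens ⊆ A: {}, {r}; union → int = {r}
complement {p,q}; its interior {p,q}; cl(A) = X∖{p,q} = {r}
boundary = {r} ∖ {r} = {}

int(A) = {r}
cl(A)  = {r}
∂A     = {}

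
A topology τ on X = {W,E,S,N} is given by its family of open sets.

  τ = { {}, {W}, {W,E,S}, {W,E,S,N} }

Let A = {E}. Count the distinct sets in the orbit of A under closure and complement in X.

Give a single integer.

6

closure: X∖int(X∖A) = X∖{W} = {E,S,N}
Let k=closure and c=complement:
  1. A     = {E}
  2. kA    = {E,S,N}
  3. cA    = {W,S,N}
  4. ckA   = {W}
  5. kcA   = {W,E,S,N}
  6. ckcA  = {}
— saturated at 6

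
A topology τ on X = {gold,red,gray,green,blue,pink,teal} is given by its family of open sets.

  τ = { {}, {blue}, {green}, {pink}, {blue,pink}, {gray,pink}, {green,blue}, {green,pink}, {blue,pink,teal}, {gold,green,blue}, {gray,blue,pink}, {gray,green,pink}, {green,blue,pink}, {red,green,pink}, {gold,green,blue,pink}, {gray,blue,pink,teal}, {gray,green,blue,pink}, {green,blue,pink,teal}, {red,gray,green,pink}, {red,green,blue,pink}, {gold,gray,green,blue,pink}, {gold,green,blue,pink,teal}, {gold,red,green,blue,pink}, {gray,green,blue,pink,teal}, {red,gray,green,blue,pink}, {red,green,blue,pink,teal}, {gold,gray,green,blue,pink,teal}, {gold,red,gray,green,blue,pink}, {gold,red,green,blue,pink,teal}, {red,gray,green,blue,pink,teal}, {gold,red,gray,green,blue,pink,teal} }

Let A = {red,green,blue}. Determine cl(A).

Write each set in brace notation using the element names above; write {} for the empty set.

cl via duality: int({gold,gray,pink,teal}) = {gray,pink}, so X∖{gray,pink} = {gold,red,green,blue,teal}

{gold,red,green,blue,teal}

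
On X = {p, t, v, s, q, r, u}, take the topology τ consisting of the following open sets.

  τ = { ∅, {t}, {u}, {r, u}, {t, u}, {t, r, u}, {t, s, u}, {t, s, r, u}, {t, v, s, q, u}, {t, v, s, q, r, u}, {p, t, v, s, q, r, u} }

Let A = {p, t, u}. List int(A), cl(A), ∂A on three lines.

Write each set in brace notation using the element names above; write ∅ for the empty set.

int(A) = {t, u}
cl(A)  = {p, t, v, s, q, r, u}
∂A     = {p, v, s, q, r}

opens ⊆ A: ∅, {t}, {u}, {t, u}; union → int = {t, u}
complement {v, s, q, r}; its interior ∅; cl(A) = X∖∅ = {p, t, v, s, q, r, u}
boundary = {p, t, v, s, q, r, u} ∖ {t, u} = {p, v, s, q, r}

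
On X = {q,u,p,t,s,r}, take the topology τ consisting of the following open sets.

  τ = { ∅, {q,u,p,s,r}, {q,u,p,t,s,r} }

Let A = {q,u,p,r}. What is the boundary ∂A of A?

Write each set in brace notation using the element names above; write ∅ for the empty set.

{q,u,p,t,s,r}

interior: largest open inside A is ∅ (from ∅)
cl via duality: int({t,s}) = ∅, so X∖∅ = {q,u,p,t,s,r}
cl∖int = {q,u,p,t,s,r}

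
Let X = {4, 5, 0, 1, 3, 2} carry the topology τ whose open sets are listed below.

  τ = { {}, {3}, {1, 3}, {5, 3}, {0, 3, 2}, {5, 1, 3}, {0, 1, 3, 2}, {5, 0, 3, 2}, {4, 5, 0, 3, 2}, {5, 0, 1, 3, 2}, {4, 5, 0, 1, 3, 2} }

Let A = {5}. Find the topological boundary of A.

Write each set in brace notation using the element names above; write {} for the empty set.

{4, 5}

interior: largest open inside A is {} (from {})
cl via duality: int({4, 0, 1, 3, 2}) = {0, 1, 3, 2}, so X∖{0, 1, 3, 2} = {4, 5}
cl∖int = {4, 5}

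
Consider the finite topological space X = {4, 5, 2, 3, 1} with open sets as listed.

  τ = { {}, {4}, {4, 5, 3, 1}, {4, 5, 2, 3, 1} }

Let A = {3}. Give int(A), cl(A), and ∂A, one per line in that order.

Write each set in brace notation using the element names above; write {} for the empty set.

int(A) = {}
cl(A)  = {5, 2, 3, 1}
∂A     = {5, 2, 3, 1}

opens ⊆ A: {}; union → int = {}
complement {4, 5, 2, 1}; its interior {4}; cl(A) = X∖{4} = {5, 2, 3, 1}
boundary = {5, 2, 3, 1} ∖ {} = {5, 2, 3, 1}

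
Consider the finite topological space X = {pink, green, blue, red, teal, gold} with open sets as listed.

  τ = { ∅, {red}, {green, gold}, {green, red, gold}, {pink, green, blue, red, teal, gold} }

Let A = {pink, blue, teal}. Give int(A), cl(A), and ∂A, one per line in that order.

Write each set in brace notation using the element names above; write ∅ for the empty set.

open subsets of A: ∅; so int(A) = ∅
closure: X∖int(X∖A) = X∖{green, red, gold} = {pink, blue, teal}
∂A = {pink, blue, teal} minus ∅ = {pink, blue, teal}

int(A) = ∅
cl(A)  = {pink, blue, teal}
∂A     = {pink, blue, teal}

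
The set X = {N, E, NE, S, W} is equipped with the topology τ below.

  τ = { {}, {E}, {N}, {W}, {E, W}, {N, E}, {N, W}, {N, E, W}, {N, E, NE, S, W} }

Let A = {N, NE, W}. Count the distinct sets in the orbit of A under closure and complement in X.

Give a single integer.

6

cl via duality: int({E, S}) = {E}, so X∖{E} = {N, NE, S, W}
Write k for closure, c for complement:
  1. A     = {N, NE, W}
  2. kA    = {N, NE, S, W}
  3. cA    = {E, S}
  4. ckA   = {E}
  5. kcA   = {E, NE, S}
  6. ckcA  = {N, W}
applying k or c yields no new set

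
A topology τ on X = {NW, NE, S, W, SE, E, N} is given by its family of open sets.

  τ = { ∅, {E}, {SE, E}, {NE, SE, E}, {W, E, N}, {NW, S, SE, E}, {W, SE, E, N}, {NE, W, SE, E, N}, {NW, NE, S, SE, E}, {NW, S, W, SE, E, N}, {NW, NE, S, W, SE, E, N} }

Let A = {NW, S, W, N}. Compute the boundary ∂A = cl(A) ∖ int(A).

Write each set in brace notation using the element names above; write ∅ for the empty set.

open subsets of A: ∅; so int(A) = ∅
closure: X∖int(X∖A) = X∖{NE, SE, E} = {NW, S, W, N}
∂A = {NW, S, W, N} minus ∅ = {NW, S, W, N}

{NW, S, W, N}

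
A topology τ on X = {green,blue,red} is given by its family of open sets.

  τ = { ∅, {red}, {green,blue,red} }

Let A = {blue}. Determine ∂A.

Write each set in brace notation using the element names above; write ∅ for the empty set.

{green,blue}

opens ⊆ A: ∅; union → int = ∅
complement {green,red}; its interior {red}; cl(A) = X∖{red} = {green,blue}
boundary = {green,blue} ∖ ∅ = {green,blue}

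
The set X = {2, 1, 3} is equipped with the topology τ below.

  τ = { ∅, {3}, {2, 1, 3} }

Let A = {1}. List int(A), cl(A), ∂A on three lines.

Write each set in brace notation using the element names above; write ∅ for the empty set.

U open, U⊆A: ∅. int(A) = ⋃ = ∅
X∖A={2, 3}, int(X∖A)={3}, hence cl(A)={2, 1}
∂A: remove int from cl → {2, 1}

int(A) = ∅
cl(A)  = {2, 1}
∂A     = {2, 1}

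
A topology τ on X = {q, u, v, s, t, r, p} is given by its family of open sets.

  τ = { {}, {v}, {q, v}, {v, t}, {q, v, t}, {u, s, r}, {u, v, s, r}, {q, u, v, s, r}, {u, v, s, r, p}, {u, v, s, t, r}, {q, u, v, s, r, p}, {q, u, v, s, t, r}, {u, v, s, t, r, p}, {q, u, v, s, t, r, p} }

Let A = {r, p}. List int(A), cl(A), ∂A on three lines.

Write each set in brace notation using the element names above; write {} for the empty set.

int(A) = {}
cl(A)  = {u, s, r, p}
∂A     = {u, s, r, p}

interior: largest open inside A is {} (from {})
cl via duality: int({q, u, v, s, t}) = {q, v, t}, so X∖{q, v, t} = {u, s, r, p}
cl∖int = {u, s, r, p}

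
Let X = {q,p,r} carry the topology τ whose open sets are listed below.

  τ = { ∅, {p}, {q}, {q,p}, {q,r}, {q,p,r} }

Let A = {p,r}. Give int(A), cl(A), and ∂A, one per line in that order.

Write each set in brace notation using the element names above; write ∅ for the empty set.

int(A) = {p}
cl(A)  = {p,r}
∂A     = {r}

open subsets of A: ∅, {p}; so int(A) = {p}
closure: X∖int(X∖A) = X∖{q} = {p,r}
∂A = {p,r} minus {p} = {r}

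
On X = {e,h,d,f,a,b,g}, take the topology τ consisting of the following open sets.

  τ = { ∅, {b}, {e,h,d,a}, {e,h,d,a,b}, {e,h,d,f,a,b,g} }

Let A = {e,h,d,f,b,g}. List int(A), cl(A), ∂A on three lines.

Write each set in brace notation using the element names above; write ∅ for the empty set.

int(A) = {b}
cl(A)  = {e,h,d,f,a,b,g}
∂A     = {e,h,d,f,a,g}

opens ⊆ A: ∅, {b}; union → int = {b}
complement {a}; its interior ∅; cl(A) = X∖∅ = {e,h,d,f,a,b,g}
boundary = {e,h,d,f,a,b,g} ∖ {b} = {e,h,d,f,a,g}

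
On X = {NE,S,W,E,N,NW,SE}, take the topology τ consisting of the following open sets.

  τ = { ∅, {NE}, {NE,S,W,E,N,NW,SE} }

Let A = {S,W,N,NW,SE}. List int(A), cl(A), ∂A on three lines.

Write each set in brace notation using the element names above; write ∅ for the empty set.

int(A) = ∅
cl(A)  = {S,W,E,N,NW,SE}
∂A     = {S,W,E,N,NW,SE}

U open, U⊆A: ∅. int(A) = ⋃ = ∅
X∖A={NE,E}, int(X∖A)={NE}, hence cl(A)={S,W,E,N,NW,SE}
∂A: remove int from cl → {S,W,E,N,NW,SE}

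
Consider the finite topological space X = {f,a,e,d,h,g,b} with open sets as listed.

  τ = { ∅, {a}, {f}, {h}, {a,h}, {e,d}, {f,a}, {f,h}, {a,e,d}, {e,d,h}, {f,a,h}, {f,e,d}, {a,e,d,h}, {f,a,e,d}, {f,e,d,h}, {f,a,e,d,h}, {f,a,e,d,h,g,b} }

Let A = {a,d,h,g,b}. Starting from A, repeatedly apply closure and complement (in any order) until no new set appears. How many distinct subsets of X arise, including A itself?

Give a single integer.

10

cl via duality: int({f,e}) = {f}, so X∖{f} = {a,e,d,h,g,b}
Write k for closure, c for complement:
  1. A     = {a,d,h,g,b}
  2. kA    = {a,e,d,h,g,b}
  3. cA    = {f,e}
  4. ckA   = {f}
  5. kcA   = {f,e,d,g,b}
  6. kckA  = {f,g,b}
  7. ckcA  = {a,h}
  8. ckckA = {a,e,d,h}
  9. kckcA = {a,h,g,b}
  10. ckckcA = {f,e,d}
applying k or c yields no new set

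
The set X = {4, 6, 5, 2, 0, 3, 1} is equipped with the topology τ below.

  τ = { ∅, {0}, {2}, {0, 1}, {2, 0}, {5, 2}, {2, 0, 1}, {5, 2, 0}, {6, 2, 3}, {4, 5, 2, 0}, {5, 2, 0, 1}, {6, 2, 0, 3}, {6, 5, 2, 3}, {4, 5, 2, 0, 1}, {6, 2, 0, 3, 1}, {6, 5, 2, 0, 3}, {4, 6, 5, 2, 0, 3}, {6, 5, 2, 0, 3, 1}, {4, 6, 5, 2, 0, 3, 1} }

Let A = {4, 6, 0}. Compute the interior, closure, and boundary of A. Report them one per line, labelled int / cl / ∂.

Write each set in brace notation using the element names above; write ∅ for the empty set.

int(A) = {0}
cl(A)  = {4, 6, 0, 3, 1}
∂A     = {4, 6, 3, 1}

opens ⊆ A: ∅, {0}; union → int = {0}
complement {5, 2, 3, 1}; its interior {5, 2}; cl(A) = X∖{5, 2} = {4, 6, 0, 3, 1}
boundary = {4, 6, 0, 3, 1} ∖ {0} = {4, 6, 3, 1}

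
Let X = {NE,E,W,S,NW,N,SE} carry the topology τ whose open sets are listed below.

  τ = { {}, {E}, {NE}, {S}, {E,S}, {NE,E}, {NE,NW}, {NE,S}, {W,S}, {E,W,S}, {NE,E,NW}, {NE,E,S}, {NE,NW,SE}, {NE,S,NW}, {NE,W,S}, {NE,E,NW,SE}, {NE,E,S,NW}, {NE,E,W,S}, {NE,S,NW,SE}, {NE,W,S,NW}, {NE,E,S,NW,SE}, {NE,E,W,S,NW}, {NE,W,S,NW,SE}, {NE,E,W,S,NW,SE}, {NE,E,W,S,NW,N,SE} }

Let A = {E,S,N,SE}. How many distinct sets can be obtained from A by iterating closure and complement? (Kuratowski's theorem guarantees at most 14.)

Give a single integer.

10

cl via duality: int({NE,W,NW}) = {NE,NW}, so X∖{NE,NW} = {E,W,S,N,SE}
Write k for closure, c for complement:
  1. A     = {E,S,N,SE}
  2. kA    = {E,W,S,N,SE}
  3. cA    = {NE,W,NW}
  4. ckA   = {NE,NW}
  5. kcA   = {NE,W,NW,N,SE}
  6. kckA  = {NE,NW,N,SE}
  7. ckcA  = {E,S}
  8. ckckA = {E,W,S}
  9. kckcA = {E,W,S,N}
  10. ckckcA = {NE,NW,SE}
applying k or c yields no new set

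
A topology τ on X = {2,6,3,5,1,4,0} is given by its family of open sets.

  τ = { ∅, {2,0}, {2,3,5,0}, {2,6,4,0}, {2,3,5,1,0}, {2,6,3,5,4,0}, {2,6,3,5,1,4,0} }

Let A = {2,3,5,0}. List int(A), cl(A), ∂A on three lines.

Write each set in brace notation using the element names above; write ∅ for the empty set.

open subsets of A: ∅, {2,0}, {2,3,5,0}; so int(A) = {2,3,5,0}
closure: X∖int(X∖A) = X∖∅ = {2,6,3,5,1,4,0}
∂A = {2,6,3,5,1,4,0} minus {2,3,5,0} = {6,1,4}

int(A) = {2,3,5,0}
cl(A)  = {2,6,3,5,1,4,0}
∂A     = {6,1,4}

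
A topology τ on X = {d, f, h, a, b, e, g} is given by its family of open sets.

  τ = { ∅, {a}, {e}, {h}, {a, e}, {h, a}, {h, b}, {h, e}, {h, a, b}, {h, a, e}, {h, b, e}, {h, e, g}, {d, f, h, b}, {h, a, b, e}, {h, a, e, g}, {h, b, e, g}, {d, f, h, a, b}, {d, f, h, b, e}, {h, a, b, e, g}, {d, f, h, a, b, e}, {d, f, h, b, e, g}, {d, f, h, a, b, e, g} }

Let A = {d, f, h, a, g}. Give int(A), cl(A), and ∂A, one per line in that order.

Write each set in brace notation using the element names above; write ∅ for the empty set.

open subsets of A: ∅, {h}, {a}, {h, a}; so int(A) = {h, a}
closure: X∖int(X∖A) = X∖{e} = {d, f, h, a, b, g}
∂A = {d, f, h, a, b, g} minus {h, a} = {d, f, b, g}

int(A) = {h, a}
cl(A)  = {d, f, h, a, b, g}
∂A     = {d, f, b, g}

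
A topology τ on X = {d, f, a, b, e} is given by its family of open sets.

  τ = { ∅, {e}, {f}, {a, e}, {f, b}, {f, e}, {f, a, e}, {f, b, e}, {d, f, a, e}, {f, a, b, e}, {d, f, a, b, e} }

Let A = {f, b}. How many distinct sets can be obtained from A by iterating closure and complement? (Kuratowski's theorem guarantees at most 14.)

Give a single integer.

X∖A={d, a, e}, int(X∖A)={a, e}, hence cl(A)={d, f, b}
Orbit (k=closure, c=complement):
  1. A     = {f, b}
  2. kA    = {d, f, b}
  3. cA    = {d, a, e}
  4. ckA   = {a, e}
(closed under both — stop)

4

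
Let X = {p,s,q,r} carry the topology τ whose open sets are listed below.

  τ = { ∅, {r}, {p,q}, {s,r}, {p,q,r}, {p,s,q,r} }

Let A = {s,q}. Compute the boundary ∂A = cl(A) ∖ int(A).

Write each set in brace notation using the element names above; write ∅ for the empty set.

opens ⊆ A: ∅; union → int = ∅
complement {p,r}; its interior {r}; cl(A) = X∖{r} = {p,s,q}
boundary = {p,s,q} ∖ ∅ = {p,s,q}

{p,s,q}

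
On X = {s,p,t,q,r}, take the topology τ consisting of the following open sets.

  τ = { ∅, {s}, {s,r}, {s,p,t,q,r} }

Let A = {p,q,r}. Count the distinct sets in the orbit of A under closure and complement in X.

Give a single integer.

X∖A={s,t}, int(X∖A)={s}, hence cl(A)={p,t,q,r}
Orbit (k=closure, c=complement):
  1. A     = {p,q,r}
  2. kA    = {p,t,q,r}
  3. cA    = {s,t}
  4. ckA   = {s}
  5. kcA   = {s,p,t,q,r}
  6. ckcA  = ∅
(closed under both — stop)

6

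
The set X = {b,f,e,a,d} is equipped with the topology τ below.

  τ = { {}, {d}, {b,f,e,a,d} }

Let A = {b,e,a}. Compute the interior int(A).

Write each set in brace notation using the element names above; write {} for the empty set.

interior: largest open inside A is {} (from {})

{}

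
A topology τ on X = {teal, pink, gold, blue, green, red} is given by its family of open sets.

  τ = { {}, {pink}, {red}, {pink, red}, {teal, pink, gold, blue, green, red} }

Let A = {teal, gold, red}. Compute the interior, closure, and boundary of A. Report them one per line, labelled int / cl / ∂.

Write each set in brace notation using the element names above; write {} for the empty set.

int(A) = {red}
cl(A)  = {teal, gold, blue, green, red}
∂A     = {teal, gold, blue, green}

opens ⊆ A: {}, {red}; union → int = {red}
complement {pink, blue, green}; its interior {pink}; cl(A) = X∖{pink} = {teal, gold, blue, green, red}
boundary = {teal, gold, blue, green, red} ∖ {red} = {teal, gold, blue, green}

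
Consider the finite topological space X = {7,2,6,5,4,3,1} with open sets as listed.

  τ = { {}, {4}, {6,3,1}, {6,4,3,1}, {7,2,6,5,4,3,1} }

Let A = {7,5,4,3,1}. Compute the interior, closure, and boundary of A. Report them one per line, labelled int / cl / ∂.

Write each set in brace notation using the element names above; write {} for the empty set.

int(A) = {4}
cl(A)  = {7,2,6,5,4,3,1}
∂A     = {7,2,6,5,3,1}

U open, U⊆A: {}, {4}. int(A) = ⋃ = {4}
X∖A={2,6}, int(X∖A)={}, hence cl(A)={7,2,6,5,4,3,1}
∂A: remove int from cl → {7,2,6,5,3,1}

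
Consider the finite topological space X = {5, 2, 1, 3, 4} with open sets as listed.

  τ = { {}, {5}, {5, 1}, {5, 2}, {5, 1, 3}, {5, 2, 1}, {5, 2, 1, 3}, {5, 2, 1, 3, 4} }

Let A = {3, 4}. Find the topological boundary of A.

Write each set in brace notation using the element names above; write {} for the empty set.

{3, 4}

opens ⊆ A: {}; union → int = {}
complement {5, 2, 1}; its interior {5, 2, 1}; cl(A) = X∖{5, 2, 1} = {3, 4}
boundary = {3, 4} ∖ {} = {3, 4}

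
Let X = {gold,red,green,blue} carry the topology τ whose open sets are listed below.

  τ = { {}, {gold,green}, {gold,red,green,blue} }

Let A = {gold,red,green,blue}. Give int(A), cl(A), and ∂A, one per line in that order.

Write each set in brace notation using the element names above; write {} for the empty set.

int(A) = {gold,red,green,blue}
cl(A)  = {gold,red,green,blue}
∂A     = {}

open subsets of A: {}, {gold,green}, {gold,red,green,blue}; so int(A) = {gold,red,green,blue}
closure: X∖int(X∖A) = X∖{} = {gold,red,green,blue}
∂A = {gold,red,green,blue} minus {gold,red,green,blue} = {}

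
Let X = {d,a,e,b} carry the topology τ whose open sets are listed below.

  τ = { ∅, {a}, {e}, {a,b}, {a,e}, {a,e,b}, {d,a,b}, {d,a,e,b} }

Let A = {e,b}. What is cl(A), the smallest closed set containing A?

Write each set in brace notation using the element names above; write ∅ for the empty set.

closure: X∖int(X∖A) = X∖{a} = {d,e,b}

{d,e,b}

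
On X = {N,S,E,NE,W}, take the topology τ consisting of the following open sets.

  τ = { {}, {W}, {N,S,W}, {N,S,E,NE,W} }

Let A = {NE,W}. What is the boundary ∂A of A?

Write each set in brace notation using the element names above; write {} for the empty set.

{N,S,E,NE}

U open, U⊆A: {}, {W}. int(A) = ⋃ = {W}
X∖A={N,S,E}, int(X∖A)={}, hence cl(A)={N,S,E,NE,W}
∂A: remove int from cl → {N,S,E,NE}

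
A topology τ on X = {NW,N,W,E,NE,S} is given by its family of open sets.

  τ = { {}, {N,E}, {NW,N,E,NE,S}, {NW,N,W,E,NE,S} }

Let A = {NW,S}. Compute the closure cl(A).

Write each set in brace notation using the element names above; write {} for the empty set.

complement {N,W,E,NE}; its interior {N,E}; cl(A) = X∖{N,E} = {NW,W,NE,S}

{NW,W,NE,S}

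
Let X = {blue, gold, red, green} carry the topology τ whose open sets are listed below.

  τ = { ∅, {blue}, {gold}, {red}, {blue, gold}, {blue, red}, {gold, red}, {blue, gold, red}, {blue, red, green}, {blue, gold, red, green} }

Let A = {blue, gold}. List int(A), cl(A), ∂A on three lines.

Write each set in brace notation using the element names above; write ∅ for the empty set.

open subsets of A: ∅, {gold}, {blue}, {blue, gold}; so int(A) = {blue, gold}
closure: X∖int(X∖A) = X∖{red} = {blue, gold, green}
∂A = {blue, gold, green} minus {blue, gold} = {green}

int(A) = {blue, gold}
cl(A)  = {blue, gold, green}
∂A     = {green}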